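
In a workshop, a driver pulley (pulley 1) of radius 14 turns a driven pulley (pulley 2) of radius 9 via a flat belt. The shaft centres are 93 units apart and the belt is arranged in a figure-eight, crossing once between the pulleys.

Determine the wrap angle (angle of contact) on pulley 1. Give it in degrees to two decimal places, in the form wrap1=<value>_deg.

crossed belt: β = asin((r1+r2)/C) = asin(23/93) = 14.3185°
wrap1 = wrap2 = π + 2β = 208.6370°

wrap1=208.64_deg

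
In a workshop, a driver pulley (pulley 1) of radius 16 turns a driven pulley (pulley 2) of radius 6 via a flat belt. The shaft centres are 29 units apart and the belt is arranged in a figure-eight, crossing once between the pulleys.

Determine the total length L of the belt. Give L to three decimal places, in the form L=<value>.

L=144.796

crossed belt: β = asin((r1+r2)/C) = asin(22/29) = 49.3428°
wrap1 = wrap2 = π + 2β = 278.6855°
tangent length = C·cosβ = 18.8944
L = (r1+r2)·wrap + 2·C·cosβ = 22·4.8640 + 2·18.8944 = 144.7964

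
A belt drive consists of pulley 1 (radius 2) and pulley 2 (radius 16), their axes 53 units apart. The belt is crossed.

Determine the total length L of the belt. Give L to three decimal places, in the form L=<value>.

crossed belt: β = asin((r1+r2)/C) = asin(18/53) = 19.8539°
wrap1 = wrap2 = π + 2β = 219.7078°
tangent length = C·cosβ = 49.8498
L = (r1+r2)·wrap + 2·C·cosβ = 18·3.8346 + 2·49.8498 = 168.7228

L=168.723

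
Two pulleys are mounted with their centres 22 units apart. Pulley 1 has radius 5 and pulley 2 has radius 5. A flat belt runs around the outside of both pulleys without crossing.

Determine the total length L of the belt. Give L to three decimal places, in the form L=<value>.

L=75.416

open belt: β = asin((r2−r1)/C) = asin(0/22) = 0.0000°
wrap1 = π − 2β = 180.0000°
wrap2 = π + 2β = 180.0000°
tangent length = C·cosβ = 22.0000
L = r1·wrap1 + r2·wrap2 + 2·C·cosβ = 5·3.1416 + 5·3.1416 + 2·22.0000 = 75.4159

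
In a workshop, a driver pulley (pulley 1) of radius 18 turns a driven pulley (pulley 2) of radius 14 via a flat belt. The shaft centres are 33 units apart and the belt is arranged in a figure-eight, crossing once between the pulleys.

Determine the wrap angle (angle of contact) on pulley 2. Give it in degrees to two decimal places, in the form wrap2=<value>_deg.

wrap2=331.72_deg

crossed belt: β = asin((r1+r2)/C) = asin(32/33) = 75.8589°
wrap1 = wrap2 = π + 2β = 331.7178°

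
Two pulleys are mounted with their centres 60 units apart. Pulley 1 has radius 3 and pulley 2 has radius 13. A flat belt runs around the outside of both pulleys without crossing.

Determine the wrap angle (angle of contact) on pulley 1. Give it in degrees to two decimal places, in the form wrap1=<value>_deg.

open belt: β = asin((r2−r1)/C) = asin(10/60) = 9.5941°
wrap1 = π − 2β = 160.8119°
wrap2 = π + 2β = 199.1881°

wrap1=160.81_deg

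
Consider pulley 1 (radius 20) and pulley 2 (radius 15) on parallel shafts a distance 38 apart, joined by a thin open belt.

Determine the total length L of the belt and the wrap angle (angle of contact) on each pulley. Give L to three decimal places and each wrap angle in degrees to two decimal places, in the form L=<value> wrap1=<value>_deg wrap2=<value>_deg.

L=186.615 wrap1=195.12_deg wrap2=164.88_deg

open belt: β = asin((r2−r1)/C) = asin(-5/38) = -7.5608°
wrap1 = π − 2β = 195.1217°
wrap2 = π + 2β = 164.8783°
tangent length = C·cosβ = 37.6696
L = r1·wrap1 + r2·wrap2 + 2·C·cosβ = 20·3.4055 + 15·2.8777 + 2·37.6696 = 186.6146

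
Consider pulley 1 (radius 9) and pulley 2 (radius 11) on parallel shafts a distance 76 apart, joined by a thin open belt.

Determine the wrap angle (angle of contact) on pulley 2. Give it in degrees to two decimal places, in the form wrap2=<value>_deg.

wrap2=183.02_deg

open belt: β = asin((r2−r1)/C) = asin(2/76) = 1.5080°
wrap1 = π − 2β = 176.9841°
wrap2 = π + 2β = 183.0159°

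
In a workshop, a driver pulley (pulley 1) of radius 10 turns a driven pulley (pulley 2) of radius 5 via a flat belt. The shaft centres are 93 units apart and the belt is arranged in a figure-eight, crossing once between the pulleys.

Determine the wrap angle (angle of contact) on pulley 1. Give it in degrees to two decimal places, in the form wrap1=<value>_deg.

crossed belt: β = asin((r1+r2)/C) = asin(15/93) = 9.2818°
wrap1 = wrap2 = π + 2β = 198.5636°

wrap1=198.56_deg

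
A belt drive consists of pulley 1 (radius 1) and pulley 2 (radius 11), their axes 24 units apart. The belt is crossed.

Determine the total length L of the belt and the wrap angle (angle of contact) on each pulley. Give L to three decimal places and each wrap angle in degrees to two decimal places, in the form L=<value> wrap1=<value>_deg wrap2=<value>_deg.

L=91.835 wrap1=240.00_deg wrap2=240.00_deg

crossed belt: β = asin((r1+r2)/C) = asin(12/24) = 30.0000°
wrap1 = wrap2 = π + 2β = 240.0000°
tangent length = C·cosβ = 20.7846
L = (r1+r2)·wrap + 2·C·cosβ = 12·4.1888 + 2·20.7846 = 91.8347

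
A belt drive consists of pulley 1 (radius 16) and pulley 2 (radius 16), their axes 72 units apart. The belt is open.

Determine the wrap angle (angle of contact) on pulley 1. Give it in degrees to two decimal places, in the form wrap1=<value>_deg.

open belt: β = asin((r2−r1)/C) = asin(0/72) = 0.0000°
wrap1 = π − 2β = 180.0000°
wrap2 = π + 2β = 180.0000°

wrap1=180.00_deg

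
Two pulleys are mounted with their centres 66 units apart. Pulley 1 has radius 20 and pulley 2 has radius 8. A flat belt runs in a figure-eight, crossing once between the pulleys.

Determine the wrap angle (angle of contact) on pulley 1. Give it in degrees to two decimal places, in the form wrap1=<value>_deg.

wrap1=230.21_deg

crossed belt: β = asin((r1+r2)/C) = asin(28/66) = 25.1027°
wrap1 = wrap2 = π + 2β = 230.2054°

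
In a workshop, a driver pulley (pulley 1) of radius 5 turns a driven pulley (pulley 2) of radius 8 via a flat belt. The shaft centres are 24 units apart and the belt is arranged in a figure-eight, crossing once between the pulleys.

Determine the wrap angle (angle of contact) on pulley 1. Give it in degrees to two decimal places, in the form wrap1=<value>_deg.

wrap1=245.59_deg

crossed belt: β = asin((r1+r2)/C) = asin(13/24) = 32.7972°
wrap1 = wrap2 = π + 2β = 245.5943°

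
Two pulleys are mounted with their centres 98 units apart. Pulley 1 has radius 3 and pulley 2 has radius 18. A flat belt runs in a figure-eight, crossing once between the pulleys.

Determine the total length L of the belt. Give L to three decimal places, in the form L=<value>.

crossed belt: β = asin((r1+r2)/C) = asin(21/98) = 12.3736°
wrap1 = wrap2 = π + 2β = 204.7473°
tangent length = C·cosβ = 95.7236
L = (r1+r2)·wrap + 2·C·cosβ = 21·3.5735 + 2·95.7236 = 266.4909

L=266.491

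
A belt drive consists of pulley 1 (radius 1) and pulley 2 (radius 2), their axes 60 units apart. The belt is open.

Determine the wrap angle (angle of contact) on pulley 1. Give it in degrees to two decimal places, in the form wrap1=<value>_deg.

wrap1=178.09_deg

open belt: β = asin((r2−r1)/C) = asin(1/60) = 0.9550°
wrap1 = π − 2β = 178.0901°
wrap2 = π + 2β = 181.9099°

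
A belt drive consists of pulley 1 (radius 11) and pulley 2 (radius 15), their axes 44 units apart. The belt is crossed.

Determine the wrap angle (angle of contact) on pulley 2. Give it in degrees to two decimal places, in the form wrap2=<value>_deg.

wrap2=252.44_deg

crossed belt: β = asin((r1+r2)/C) = asin(26/44) = 36.2215°
wrap1 = wrap2 = π + 2β = 252.4431°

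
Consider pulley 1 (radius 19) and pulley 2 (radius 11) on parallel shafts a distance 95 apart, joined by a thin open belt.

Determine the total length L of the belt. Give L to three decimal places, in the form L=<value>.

L=284.922

open belt: β = asin((r2−r1)/C) = asin(-8/95) = -4.8306°
wrap1 = π − 2β = 189.6613°
wrap2 = π + 2β = 170.3387°
tangent length = C·cosβ = 94.6626
L = r1·wrap1 + r2·wrap2 + 2·C·cosβ = 19·3.3102 + 11·2.9730 + 2·94.6626 = 284.9219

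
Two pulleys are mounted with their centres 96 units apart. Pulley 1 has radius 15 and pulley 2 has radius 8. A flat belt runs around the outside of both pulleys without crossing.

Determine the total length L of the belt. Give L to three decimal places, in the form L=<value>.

L=264.767

open belt: β = asin((r2−r1)/C) = asin(-7/96) = -4.1815°
wrap1 = π − 2β = 188.3631°
wrap2 = π + 2β = 171.6369°
tangent length = C·cosβ = 95.7445
L = r1·wrap1 + r2·wrap2 + 2·C·cosβ = 15·3.2876 + 8·2.9956 + 2·95.7445 = 264.7673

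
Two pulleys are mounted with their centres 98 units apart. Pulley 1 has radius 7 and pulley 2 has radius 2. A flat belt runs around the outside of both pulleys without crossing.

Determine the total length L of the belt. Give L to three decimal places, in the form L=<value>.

open belt: β = asin((r2−r1)/C) = asin(-5/98) = -2.9245°
wrap1 = π − 2β = 185.8490°
wrap2 = π + 2β = 174.1510°
tangent length = C·cosβ = 97.8724
L = r1·wrap1 + r2·wrap2 + 2·C·cosβ = 7·3.2437 + 2·3.0395 + 2·97.8724 = 224.5295

L=224.529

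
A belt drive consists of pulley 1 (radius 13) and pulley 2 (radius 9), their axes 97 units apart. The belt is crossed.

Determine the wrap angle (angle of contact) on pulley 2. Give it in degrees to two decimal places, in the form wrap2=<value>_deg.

crossed belt: β = asin((r1+r2)/C) = asin(22/97) = 13.1090°
wrap1 = wrap2 = π + 2β = 206.2180°

wrap2=206.22_deg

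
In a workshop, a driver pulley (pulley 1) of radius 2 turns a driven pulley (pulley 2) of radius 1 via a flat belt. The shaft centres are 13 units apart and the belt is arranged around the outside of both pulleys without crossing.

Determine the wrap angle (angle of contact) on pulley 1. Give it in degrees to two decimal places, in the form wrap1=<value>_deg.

open belt: β = asin((r2−r1)/C) = asin(-1/13) = -4.4117°
wrap1 = π − 2β = 188.8235°
wrap2 = π + 2β = 171.1765°

wrap1=188.82_deg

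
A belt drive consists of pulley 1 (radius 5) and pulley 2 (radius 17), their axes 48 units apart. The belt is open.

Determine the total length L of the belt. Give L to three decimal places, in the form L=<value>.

L=168.131

open belt: β = asin((r2−r1)/C) = asin(12/48) = 14.4775°
wrap1 = π − 2β = 151.0450°
wrap2 = π + 2β = 208.9550°
tangent length = C·cosβ = 46.4758
L = r1·wrap1 + r2·wrap2 + 2·C·cosβ = 5·2.6362 + 17·3.6470 + 2·46.4758 = 168.1310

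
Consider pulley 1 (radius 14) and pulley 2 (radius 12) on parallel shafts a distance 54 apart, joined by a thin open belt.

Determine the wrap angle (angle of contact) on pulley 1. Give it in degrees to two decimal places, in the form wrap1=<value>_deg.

wrap1=184.25_deg

open belt: β = asin((r2−r1)/C) = asin(-2/54) = -2.1226°
wrap1 = π − 2β = 184.2451°
wrap2 = π + 2β = 175.7549°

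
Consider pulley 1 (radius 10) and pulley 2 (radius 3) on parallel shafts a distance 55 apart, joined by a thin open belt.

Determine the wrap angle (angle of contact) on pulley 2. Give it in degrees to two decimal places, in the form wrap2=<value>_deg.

wrap2=165.38_deg

open belt: β = asin((r2−r1)/C) = asin(-7/55) = -7.3120°
wrap1 = π − 2β = 194.6240°
wrap2 = π + 2β = 165.3760°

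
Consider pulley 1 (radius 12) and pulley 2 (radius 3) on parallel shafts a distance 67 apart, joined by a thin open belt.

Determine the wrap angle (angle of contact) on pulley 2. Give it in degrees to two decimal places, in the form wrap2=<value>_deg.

open belt: β = asin((r2−r1)/C) = asin(-9/67) = -7.7198°
wrap1 = π − 2β = 195.4396°
wrap2 = π + 2β = 164.5604°

wrap2=164.56_deg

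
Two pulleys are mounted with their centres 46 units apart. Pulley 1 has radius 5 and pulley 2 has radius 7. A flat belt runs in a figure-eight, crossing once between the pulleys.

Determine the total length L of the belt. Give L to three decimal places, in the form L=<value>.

crossed belt: β = asin((r1+r2)/C) = asin(12/46) = 15.1217°
wrap1 = wrap2 = π + 2β = 210.2433°
tangent length = C·cosβ = 44.4072
L = (r1+r2)·wrap + 2·C·cosβ = 12·3.6694 + 2·44.4072 = 132.8477

L=132.848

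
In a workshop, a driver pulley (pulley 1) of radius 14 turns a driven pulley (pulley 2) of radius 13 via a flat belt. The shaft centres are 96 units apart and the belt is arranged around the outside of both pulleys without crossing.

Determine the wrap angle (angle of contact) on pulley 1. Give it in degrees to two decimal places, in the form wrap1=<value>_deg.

wrap1=181.19_deg

open belt: β = asin((r2−r1)/C) = asin(-1/96) = -0.5968°
wrap1 = π − 2β = 181.1937°
wrap2 = π + 2β = 178.8063°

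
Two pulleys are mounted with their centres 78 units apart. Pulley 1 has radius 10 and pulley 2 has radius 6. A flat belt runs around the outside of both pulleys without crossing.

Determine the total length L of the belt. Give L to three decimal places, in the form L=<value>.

L=206.471

open belt: β = asin((r2−r1)/C) = asin(-4/78) = -2.9395°
wrap1 = π − 2β = 185.8791°
wrap2 = π + 2β = 174.1209°
tangent length = C·cosβ = 77.8974
L = r1·wrap1 + r2·wrap2 + 2·C·cosβ = 10·3.2442 + 6·3.0390 + 2·77.8974 = 206.4707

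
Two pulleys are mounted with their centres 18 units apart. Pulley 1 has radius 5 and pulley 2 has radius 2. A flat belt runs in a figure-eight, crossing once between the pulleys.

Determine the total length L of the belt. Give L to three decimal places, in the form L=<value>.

L=60.749

crossed belt: β = asin((r1+r2)/C) = asin(7/18) = 22.8854°
wrap1 = wrap2 = π + 2β = 225.7708°
tangent length = C·cosβ = 16.5831
L = (r1+r2)·wrap + 2·C·cosβ = 7·3.9404 + 2·16.5831 = 60.7493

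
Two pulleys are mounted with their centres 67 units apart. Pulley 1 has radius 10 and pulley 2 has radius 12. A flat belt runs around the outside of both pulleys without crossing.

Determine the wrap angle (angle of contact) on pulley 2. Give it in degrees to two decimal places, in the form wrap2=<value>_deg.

wrap2=183.42_deg

open belt: β = asin((r2−r1)/C) = asin(2/67) = 1.7106°
wrap1 = π − 2β = 176.5788°
wrap2 = π + 2β = 183.4212°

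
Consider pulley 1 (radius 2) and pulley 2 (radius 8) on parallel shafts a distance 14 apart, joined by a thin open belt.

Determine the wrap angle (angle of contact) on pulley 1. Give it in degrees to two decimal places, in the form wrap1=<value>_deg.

wrap1=129.25_deg

open belt: β = asin((r2−r1)/C) = asin(6/14) = 25.3769°
wrap1 = π − 2β = 129.2461°
wrap2 = π + 2β = 230.7539°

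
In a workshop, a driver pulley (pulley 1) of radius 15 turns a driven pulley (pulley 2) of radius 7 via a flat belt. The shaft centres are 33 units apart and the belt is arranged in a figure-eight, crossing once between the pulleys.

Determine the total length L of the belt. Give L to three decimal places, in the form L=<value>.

L=150.417

crossed belt: β = asin((r1+r2)/C) = asin(22/33) = 41.8103°
wrap1 = wrap2 = π + 2β = 263.6206°
tangent length = C·cosβ = 24.5967
L = (r1+r2)·wrap + 2·C·cosβ = 22·4.6010 + 2·24.5967 = 150.4166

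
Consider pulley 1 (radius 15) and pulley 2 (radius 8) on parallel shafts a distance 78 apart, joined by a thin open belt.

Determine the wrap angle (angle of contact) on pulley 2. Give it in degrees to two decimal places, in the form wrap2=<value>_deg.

open belt: β = asin((r2−r1)/C) = asin(-7/78) = -5.1489°
wrap1 = π − 2β = 190.2977°
wrap2 = π + 2β = 169.7023°

wrap2=169.70_deg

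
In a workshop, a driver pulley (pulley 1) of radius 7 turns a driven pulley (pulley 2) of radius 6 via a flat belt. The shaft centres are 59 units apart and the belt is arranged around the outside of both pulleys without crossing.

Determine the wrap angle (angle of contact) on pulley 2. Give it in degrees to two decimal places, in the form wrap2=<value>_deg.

open belt: β = asin((r2−r1)/C) = asin(-1/59) = -0.9712°
wrap1 = π − 2β = 181.9423°
wrap2 = π + 2β = 178.0577°

wrap2=178.06_deg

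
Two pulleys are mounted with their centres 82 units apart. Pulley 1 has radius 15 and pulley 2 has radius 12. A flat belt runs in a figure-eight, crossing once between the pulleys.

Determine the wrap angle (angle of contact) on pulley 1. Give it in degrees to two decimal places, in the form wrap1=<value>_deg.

wrap1=218.45_deg

crossed belt: β = asin((r1+r2)/C) = asin(27/82) = 19.2244°
wrap1 = wrap2 = π + 2β = 218.4487°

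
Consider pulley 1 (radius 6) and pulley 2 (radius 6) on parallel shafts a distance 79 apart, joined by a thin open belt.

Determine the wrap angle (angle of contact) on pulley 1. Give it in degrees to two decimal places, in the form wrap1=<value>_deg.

wrap1=180.00_deg

open belt: β = asin((r2−r1)/C) = asin(0/79) = 0.0000°
wrap1 = π − 2β = 180.0000°
wrap2 = π + 2β = 180.0000°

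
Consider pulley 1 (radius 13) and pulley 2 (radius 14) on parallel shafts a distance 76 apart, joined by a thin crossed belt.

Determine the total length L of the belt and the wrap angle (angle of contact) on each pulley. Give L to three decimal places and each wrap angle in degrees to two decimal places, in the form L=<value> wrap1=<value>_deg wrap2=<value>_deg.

crossed belt: β = asin((r1+r2)/C) = asin(27/76) = 20.8096°
wrap1 = wrap2 = π + 2β = 221.6191°
tangent length = C·cosβ = 71.0422
L = (r1+r2)·wrap + 2·C·cosβ = 27·3.8680 + 2·71.0422 = 246.5200

L=246.520 wrap1=221.62_deg wrap2=221.62_deg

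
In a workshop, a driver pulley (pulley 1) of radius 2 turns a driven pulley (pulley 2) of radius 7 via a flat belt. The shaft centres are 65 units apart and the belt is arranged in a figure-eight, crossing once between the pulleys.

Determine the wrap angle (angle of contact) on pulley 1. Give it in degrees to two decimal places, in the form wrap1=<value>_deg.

wrap1=195.92_deg

crossed belt: β = asin((r1+r2)/C) = asin(9/65) = 7.9588°
wrap1 = wrap2 = π + 2β = 195.9177°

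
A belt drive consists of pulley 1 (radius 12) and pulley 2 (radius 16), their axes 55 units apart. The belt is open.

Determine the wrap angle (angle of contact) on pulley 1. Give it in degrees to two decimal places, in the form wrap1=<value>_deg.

wrap1=171.66_deg

open belt: β = asin((r2−r1)/C) = asin(4/55) = 4.1706°
wrap1 = π − 2β = 171.6587°
wrap2 = π + 2β = 188.3413°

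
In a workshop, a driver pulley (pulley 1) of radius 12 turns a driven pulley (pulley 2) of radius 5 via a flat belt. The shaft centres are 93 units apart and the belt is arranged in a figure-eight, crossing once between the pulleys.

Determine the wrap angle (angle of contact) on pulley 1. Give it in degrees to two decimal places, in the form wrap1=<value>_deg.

crossed belt: β = asin((r1+r2)/C) = asin(17/93) = 10.5326°
wrap1 = wrap2 = π + 2β = 201.0653°

wrap1=201.07_deg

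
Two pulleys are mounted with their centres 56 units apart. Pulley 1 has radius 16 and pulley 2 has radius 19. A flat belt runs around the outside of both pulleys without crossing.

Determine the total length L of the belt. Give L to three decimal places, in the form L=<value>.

L=222.116

open belt: β = asin((r2−r1)/C) = asin(3/56) = 3.0709°
wrap1 = π − 2β = 173.8582°
wrap2 = π + 2β = 186.1418°
tangent length = C·cosβ = 55.9196
L = r1·wrap1 + r2·wrap2 + 2·C·cosβ = 16·3.0344 + 19·3.2488 + 2·55.9196 = 222.1165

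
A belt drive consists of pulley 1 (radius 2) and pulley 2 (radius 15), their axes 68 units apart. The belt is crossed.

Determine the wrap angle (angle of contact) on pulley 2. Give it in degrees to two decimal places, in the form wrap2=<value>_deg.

wrap2=208.96_deg

crossed belt: β = asin((r1+r2)/C) = asin(17/68) = 14.4775°
wrap1 = wrap2 = π + 2β = 208.9550°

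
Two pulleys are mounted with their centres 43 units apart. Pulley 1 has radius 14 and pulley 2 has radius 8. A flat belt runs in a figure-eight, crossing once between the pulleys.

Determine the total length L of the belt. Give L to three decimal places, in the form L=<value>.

L=166.638

crossed belt: β = asin((r1+r2)/C) = asin(22/43) = 30.7723°
wrap1 = wrap2 = π + 2β = 241.5446°
tangent length = C·cosβ = 36.9459
L = (r1+r2)·wrap + 2·C·cosβ = 22·4.2157 + 2·36.9459 = 166.6383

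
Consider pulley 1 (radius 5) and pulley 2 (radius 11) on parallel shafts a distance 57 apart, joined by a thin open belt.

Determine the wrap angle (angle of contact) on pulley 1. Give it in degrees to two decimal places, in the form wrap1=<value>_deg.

open belt: β = asin((r2−r1)/C) = asin(6/57) = 6.0423°
wrap1 = π − 2β = 167.9153°
wrap2 = π + 2β = 192.0847°

wrap1=167.92_deg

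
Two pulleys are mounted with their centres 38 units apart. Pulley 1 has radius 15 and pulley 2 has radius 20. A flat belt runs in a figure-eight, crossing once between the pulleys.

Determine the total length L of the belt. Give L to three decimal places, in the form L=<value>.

crossed belt: β = asin((r1+r2)/C) = asin(35/38) = 67.0805°
wrap1 = wrap2 = π + 2β = 314.1609°
tangent length = C·cosβ = 14.7986
L = (r1+r2)·wrap + 2·C·cosβ = 35·5.4831 + 2·14.7986 = 221.5073

L=221.507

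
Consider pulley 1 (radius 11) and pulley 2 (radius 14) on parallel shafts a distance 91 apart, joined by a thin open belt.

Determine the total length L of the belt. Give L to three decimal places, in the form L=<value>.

L=260.639

open belt: β = asin((r2−r1)/C) = asin(3/91) = 1.8892°
wrap1 = π − 2β = 176.2216°
wrap2 = π + 2β = 183.7784°
tangent length = C·cosβ = 90.9505
L = r1·wrap1 + r2·wrap2 + 2·C·cosβ = 11·3.0756 + 14·3.2075 + 2·90.9505 = 260.6387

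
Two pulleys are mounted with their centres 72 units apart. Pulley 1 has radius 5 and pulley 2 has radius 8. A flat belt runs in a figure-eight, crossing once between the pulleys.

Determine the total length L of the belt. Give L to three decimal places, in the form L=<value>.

L=187.194

crossed belt: β = asin((r1+r2)/C) = asin(13/72) = 10.4021°
wrap1 = wrap2 = π + 2β = 200.8042°
tangent length = C·cosβ = 70.8167
L = (r1+r2)·wrap + 2·C·cosβ = 13·3.5047 + 2·70.8167 = 187.1944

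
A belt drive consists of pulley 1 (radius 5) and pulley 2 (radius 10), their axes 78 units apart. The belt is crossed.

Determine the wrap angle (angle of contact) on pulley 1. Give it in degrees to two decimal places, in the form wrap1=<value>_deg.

wrap1=202.17_deg

crossed belt: β = asin((r1+r2)/C) = asin(15/78) = 11.0875°
wrap1 = wrap2 = π + 2β = 202.1750°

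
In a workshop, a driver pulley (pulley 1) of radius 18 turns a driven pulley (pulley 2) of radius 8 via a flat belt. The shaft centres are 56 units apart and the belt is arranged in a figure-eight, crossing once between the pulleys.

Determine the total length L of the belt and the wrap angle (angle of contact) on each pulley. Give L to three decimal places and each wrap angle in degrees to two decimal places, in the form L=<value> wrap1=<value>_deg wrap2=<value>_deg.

crossed belt: β = asin((r1+r2)/C) = asin(26/56) = 27.6640°
wrap1 = wrap2 = π + 2β = 235.3280°
tangent length = C·cosβ = 49.5984
L = (r1+r2)·wrap + 2·C·cosβ = 26·4.1072 + 2·49.5984 = 205.9852

L=205.985 wrap1=235.33_deg wrap2=235.33_deg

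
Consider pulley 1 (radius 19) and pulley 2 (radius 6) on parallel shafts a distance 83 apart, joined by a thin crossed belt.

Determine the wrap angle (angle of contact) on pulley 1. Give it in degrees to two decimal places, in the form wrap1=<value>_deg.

wrap1=215.06_deg

crossed belt: β = asin((r1+r2)/C) = asin(25/83) = 17.5300°
wrap1 = wrap2 = π + 2β = 215.0600°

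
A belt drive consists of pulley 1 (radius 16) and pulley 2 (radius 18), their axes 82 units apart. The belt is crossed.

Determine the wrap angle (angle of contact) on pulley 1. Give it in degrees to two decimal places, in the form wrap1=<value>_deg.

crossed belt: β = asin((r1+r2)/C) = asin(34/82) = 24.4963°
wrap1 = wrap2 = π + 2β = 228.9926°

wrap1=228.99_deg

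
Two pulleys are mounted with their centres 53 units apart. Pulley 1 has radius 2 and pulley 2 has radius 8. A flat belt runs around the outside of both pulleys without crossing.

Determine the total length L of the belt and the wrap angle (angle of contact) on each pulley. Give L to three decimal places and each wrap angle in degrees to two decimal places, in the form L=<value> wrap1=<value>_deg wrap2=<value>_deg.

L=138.096 wrap1=167.00_deg wrap2=193.00_deg

open belt: β = asin((r2−r1)/C) = asin(6/53) = 6.5002°
wrap1 = π − 2β = 166.9995°
wrap2 = π + 2β = 193.0005°
tangent length = C·cosβ = 52.6593
L = r1·wrap1 + r2·wrap2 + 2·C·cosβ = 2·2.9147 + 8·3.3685 + 2·52.6593 = 138.0959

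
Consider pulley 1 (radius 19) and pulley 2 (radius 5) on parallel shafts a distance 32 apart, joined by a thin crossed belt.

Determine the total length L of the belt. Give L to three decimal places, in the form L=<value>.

crossed belt: β = asin((r1+r2)/C) = asin(24/32) = 48.5904°
wrap1 = wrap2 = π + 2β = 277.1808°
tangent length = C·cosβ = 21.1660
L = (r1+r2)·wrap + 2·C·cosβ = 24·4.8377 + 2·21.1660 = 158.4372

L=158.437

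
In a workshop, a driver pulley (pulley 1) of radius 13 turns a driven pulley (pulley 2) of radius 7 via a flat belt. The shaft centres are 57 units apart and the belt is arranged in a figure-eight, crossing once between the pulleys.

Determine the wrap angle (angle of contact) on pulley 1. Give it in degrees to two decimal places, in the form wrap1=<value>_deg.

wrap1=221.08_deg

crossed belt: β = asin((r1+r2)/C) = asin(20/57) = 20.5410°
wrap1 = wrap2 = π + 2β = 221.0820°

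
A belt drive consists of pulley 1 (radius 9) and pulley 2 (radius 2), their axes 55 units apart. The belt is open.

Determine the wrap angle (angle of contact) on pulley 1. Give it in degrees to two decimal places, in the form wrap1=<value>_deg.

wrap1=194.62_deg

open belt: β = asin((r2−r1)/C) = asin(-7/55) = -7.3120°
wrap1 = π − 2β = 194.6240°
wrap2 = π + 2β = 165.3760°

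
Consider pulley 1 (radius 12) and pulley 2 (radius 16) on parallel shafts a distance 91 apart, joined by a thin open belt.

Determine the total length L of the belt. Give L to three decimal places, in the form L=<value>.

open belt: β = asin((r2−r1)/C) = asin(4/91) = 2.5193°
wrap1 = π − 2β = 174.9614°
wrap2 = π + 2β = 185.0386°
tangent length = C·cosβ = 90.9120
L = r1·wrap1 + r2·wrap2 + 2·C·cosβ = 12·3.0537 + 16·3.2295 + 2·90.9120 = 270.1404

L=270.140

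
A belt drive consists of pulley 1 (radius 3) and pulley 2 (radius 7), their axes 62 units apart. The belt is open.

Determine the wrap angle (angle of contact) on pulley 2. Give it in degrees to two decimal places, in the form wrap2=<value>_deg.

open belt: β = asin((r2−r1)/C) = asin(4/62) = 3.6991°
wrap1 = π − 2β = 172.6019°
wrap2 = π + 2β = 187.3981°

wrap2=187.40_deg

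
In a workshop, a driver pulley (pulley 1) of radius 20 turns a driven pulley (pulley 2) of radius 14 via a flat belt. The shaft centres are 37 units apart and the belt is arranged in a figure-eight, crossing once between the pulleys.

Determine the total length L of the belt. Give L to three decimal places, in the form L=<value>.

crossed belt: β = asin((r1+r2)/C) = asin(34/37) = 66.7685°
wrap1 = wrap2 = π + 2β = 313.5371°
tangent length = C·cosβ = 14.5945
L = (r1+r2)·wrap + 2·C·cosβ = 34·5.4723 + 2·14.5945 = 215.2457

L=215.246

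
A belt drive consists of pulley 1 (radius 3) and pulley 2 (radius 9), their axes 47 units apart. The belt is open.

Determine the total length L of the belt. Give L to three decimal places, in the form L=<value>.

L=132.466

open belt: β = asin((r2−r1)/C) = asin(6/47) = 7.3344°
wrap1 = π − 2β = 165.3313°
wrap2 = π + 2β = 194.6687°
tangent length = C·cosβ = 46.6154
L = r1·wrap1 + r2·wrap2 + 2·C·cosβ = 3·2.8856 + 9·3.3976 + 2·46.6154 = 132.4661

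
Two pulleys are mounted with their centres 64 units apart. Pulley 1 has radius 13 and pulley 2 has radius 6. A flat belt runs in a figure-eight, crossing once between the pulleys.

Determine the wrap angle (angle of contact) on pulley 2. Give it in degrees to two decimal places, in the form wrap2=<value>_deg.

crossed belt: β = asin((r1+r2)/C) = asin(19/64) = 17.2700°
wrap1 = wrap2 = π + 2β = 214.5400°

wrap2=214.54_deg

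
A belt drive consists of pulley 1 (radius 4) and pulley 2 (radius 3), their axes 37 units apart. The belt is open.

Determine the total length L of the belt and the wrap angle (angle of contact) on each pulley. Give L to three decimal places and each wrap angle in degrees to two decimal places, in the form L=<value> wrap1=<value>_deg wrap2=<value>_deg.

L=96.018 wrap1=183.10_deg wrap2=176.90_deg

open belt: β = asin((r2−r1)/C) = asin(-1/37) = -1.5487°
wrap1 = π − 2β = 183.0974°
wrap2 = π + 2β = 176.9026°
tangent length = C·cosβ = 36.9865
L = r1·wrap1 + r2·wrap2 + 2·C·cosβ = 4·3.1957 + 3·3.0875 + 2·36.9865 = 96.0182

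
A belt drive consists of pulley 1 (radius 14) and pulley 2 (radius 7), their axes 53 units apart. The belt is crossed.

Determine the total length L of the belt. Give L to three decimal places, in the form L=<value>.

crossed belt: β = asin((r1+r2)/C) = asin(21/53) = 23.3425°
wrap1 = wrap2 = π + 2β = 226.6850°
tangent length = C·cosβ = 48.6621
L = (r1+r2)·wrap + 2·C·cosβ = 21·3.9564 + 2·48.6621 = 180.4086

L=180.409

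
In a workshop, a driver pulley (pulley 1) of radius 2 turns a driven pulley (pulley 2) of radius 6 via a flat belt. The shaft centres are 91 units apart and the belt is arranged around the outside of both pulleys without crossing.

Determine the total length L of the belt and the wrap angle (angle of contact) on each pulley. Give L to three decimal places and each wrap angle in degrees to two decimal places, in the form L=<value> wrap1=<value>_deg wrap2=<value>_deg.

open belt: β = asin((r2−r1)/C) = asin(4/91) = 2.5193°
wrap1 = π − 2β = 174.9614°
wrap2 = π + 2β = 185.0386°
tangent length = C·cosβ = 90.9120
L = r1·wrap1 + r2·wrap2 + 2·C·cosβ = 2·3.0537 + 6·3.2295 + 2·90.9120 = 207.3086

L=207.309 wrap1=174.96_deg wrap2=185.04_deg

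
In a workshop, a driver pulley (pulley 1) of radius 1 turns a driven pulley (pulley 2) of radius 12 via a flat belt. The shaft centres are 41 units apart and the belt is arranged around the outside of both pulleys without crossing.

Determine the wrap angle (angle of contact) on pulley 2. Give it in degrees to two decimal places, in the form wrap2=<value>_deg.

wrap2=211.13_deg

open belt: β = asin((r2−r1)/C) = asin(11/41) = 15.5627°
wrap1 = π − 2β = 148.8746°
wrap2 = π + 2β = 211.1254°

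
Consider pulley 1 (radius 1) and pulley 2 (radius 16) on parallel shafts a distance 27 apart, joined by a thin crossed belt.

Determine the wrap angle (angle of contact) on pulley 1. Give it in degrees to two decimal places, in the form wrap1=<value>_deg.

crossed belt: β = asin((r1+r2)/C) = asin(17/27) = 39.0228°
wrap1 = wrap2 = π + 2β = 258.0456°

wrap1=258.05_deg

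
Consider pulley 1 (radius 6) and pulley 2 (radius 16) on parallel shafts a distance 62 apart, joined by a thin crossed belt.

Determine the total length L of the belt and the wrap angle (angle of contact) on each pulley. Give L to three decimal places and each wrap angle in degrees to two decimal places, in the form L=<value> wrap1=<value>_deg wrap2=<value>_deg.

crossed belt: β = asin((r1+r2)/C) = asin(22/62) = 20.7836°
wrap1 = wrap2 = π + 2β = 221.5671°
tangent length = C·cosβ = 57.9655
L = (r1+r2)·wrap + 2·C·cosβ = 22·3.8671 + 2·57.9655 = 201.0067

L=201.007 wrap1=221.57_deg wrap2=221.57_deg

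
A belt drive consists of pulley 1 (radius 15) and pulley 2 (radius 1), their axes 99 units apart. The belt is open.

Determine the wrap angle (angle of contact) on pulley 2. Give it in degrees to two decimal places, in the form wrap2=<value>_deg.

wrap2=163.74_deg

open belt: β = asin((r2−r1)/C) = asin(-14/99) = -8.1297°
wrap1 = π − 2β = 196.2594°
wrap2 = π + 2β = 163.7406°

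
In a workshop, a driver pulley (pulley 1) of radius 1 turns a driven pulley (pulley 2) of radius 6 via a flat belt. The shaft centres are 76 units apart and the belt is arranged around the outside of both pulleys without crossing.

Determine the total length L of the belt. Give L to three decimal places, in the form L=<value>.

L=174.320

open belt: β = asin((r2−r1)/C) = asin(5/76) = 3.7722°
wrap1 = π − 2β = 172.4556°
wrap2 = π + 2β = 187.5444°
tangent length = C·cosβ = 75.8353
L = r1·wrap1 + r2·wrap2 + 2·C·cosβ = 1·3.0099 + 6·3.2733 + 2·75.8353 = 174.3202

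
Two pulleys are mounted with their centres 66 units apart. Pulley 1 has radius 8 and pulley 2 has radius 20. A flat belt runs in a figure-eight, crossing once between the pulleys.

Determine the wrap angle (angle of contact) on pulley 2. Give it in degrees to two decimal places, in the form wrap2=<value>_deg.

wrap2=230.21_deg

crossed belt: β = asin((r1+r2)/C) = asin(28/66) = 25.1027°
wrap1 = wrap2 = π + 2β = 230.2054°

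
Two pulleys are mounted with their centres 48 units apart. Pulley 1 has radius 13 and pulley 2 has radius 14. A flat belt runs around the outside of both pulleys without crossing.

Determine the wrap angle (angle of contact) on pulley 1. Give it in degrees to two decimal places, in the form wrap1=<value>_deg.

wrap1=177.61_deg

open belt: β = asin((r2−r1)/C) = asin(1/48) = 1.1937°
wrap1 = π − 2β = 177.6125°
wrap2 = π + 2β = 182.3875°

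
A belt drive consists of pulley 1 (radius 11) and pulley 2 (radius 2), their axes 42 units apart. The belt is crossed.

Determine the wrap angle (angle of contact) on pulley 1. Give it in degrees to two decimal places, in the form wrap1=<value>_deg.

wrap1=216.06_deg

crossed belt: β = asin((r1+r2)/C) = asin(13/42) = 18.0305°
wrap1 = wrap2 = π + 2β = 216.0611°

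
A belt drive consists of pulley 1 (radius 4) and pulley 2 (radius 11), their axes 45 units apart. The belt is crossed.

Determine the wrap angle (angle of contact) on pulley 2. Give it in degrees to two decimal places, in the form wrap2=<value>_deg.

crossed belt: β = asin((r1+r2)/C) = asin(15/45) = 19.4712°
wrap1 = wrap2 = π + 2β = 218.9424°

wrap2=218.94_deg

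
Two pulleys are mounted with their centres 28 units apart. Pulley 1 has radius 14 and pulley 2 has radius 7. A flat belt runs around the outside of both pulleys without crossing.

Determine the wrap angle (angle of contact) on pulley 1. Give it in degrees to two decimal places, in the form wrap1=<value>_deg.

wrap1=208.96_deg

open belt: β = asin((r2−r1)/C) = asin(-7/28) = -14.4775°
wrap1 = π − 2β = 208.9550°
wrap2 = π + 2β = 151.0450°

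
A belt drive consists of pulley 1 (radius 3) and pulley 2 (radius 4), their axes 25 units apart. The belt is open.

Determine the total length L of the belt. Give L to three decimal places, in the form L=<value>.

open belt: β = asin((r2−r1)/C) = asin(1/25) = 2.2924°
wrap1 = π − 2β = 175.4151°
wrap2 = π + 2β = 184.5849°
tangent length = C·cosβ = 24.9800
L = r1·wrap1 + r2·wrap2 + 2·C·cosβ = 3·3.0616 + 4·3.2216 + 2·24.9800 = 72.0312

L=72.031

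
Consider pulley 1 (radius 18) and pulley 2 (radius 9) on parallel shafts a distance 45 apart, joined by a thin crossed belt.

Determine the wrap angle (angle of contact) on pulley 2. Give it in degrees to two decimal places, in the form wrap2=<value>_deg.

crossed belt: β = asin((r1+r2)/C) = asin(27/45) = 36.8699°
wrap1 = wrap2 = π + 2β = 253.7398°

wrap2=253.74_deg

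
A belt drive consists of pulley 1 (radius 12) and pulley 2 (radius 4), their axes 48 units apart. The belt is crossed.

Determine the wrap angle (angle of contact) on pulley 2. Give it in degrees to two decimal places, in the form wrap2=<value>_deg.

crossed belt: β = asin((r1+r2)/C) = asin(16/48) = 19.4712°
wrap1 = wrap2 = π + 2β = 218.9424°

wrap2=218.94_deg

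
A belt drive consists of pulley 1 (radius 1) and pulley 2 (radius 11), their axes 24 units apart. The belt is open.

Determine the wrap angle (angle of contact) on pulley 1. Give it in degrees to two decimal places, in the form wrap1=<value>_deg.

open belt: β = asin((r2−r1)/C) = asin(10/24) = 24.6243°
wrap1 = π − 2β = 130.7514°
wrap2 = π + 2β = 229.2486°

wrap1=130.75_deg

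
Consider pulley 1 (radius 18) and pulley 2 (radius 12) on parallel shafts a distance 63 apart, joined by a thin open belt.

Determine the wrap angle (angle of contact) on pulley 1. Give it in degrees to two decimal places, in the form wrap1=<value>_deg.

open belt: β = asin((r2−r1)/C) = asin(-6/63) = -5.4650°
wrap1 = π − 2β = 190.9300°
wrap2 = π + 2β = 169.0700°

wrap1=190.93_deg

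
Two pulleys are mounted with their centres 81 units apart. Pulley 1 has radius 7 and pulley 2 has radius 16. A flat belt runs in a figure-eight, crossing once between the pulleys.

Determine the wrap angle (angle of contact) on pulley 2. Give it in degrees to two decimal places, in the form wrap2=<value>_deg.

crossed belt: β = asin((r1+r2)/C) = asin(23/81) = 16.4961°
wrap1 = wrap2 = π + 2β = 212.9923°

wrap2=212.99_deg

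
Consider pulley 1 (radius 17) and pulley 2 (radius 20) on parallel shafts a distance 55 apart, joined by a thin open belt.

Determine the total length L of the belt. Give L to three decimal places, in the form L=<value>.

L=226.403

open belt: β = asin((r2−r1)/C) = asin(3/55) = 3.1268°
wrap1 = π − 2β = 173.7464°
wrap2 = π + 2β = 186.2536°
tangent length = C·cosβ = 54.9181
L = r1·wrap1 + r2·wrap2 + 2·C·cosβ = 17·3.0324 + 20·3.2507 + 2·54.9181 = 226.4026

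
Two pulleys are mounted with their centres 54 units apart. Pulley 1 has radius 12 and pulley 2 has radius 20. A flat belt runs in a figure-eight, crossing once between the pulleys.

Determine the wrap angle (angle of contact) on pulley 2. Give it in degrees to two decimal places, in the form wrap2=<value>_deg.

crossed belt: β = asin((r1+r2)/C) = asin(32/54) = 36.3412°
wrap1 = wrap2 = π + 2β = 252.6824°

wrap2=252.68_deg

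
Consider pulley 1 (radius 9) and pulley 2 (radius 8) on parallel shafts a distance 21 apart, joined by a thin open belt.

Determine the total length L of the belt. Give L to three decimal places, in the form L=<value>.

open belt: β = asin((r2−r1)/C) = asin(-1/21) = -2.7294°
wrap1 = π − 2β = 185.4588°
wrap2 = π + 2β = 174.5412°
tangent length = C·cosβ = 20.9762
L = r1·wrap1 + r2·wrap2 + 2·C·cosβ = 9·3.2369 + 8·3.0463 + 2·20.9762 = 95.4547

L=95.455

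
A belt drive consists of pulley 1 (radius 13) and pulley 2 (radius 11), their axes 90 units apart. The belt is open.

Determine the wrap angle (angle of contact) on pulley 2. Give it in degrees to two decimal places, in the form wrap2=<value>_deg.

open belt: β = asin((r2−r1)/C) = asin(-2/90) = -1.2733°
wrap1 = π − 2β = 182.5467°
wrap2 = π + 2β = 177.4533°

wrap2=177.45_deg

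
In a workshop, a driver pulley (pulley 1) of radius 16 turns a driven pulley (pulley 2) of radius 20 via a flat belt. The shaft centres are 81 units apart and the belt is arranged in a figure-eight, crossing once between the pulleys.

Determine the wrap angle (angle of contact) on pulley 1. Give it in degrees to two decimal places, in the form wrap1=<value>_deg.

wrap1=232.78_deg

crossed belt: β = asin((r1+r2)/C) = asin(36/81) = 26.3878°
wrap1 = wrap2 = π + 2β = 232.7756°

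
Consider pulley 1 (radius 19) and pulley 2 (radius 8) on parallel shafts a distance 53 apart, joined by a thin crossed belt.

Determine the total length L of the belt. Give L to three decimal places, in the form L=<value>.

L=204.901

crossed belt: β = asin((r1+r2)/C) = asin(27/53) = 30.6261°
wrap1 = wrap2 = π + 2β = 241.2523°
tangent length = C·cosβ = 45.6070
L = (r1+r2)·wrap + 2·C·cosβ = 27·4.2106 + 2·45.6070 = 204.9015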